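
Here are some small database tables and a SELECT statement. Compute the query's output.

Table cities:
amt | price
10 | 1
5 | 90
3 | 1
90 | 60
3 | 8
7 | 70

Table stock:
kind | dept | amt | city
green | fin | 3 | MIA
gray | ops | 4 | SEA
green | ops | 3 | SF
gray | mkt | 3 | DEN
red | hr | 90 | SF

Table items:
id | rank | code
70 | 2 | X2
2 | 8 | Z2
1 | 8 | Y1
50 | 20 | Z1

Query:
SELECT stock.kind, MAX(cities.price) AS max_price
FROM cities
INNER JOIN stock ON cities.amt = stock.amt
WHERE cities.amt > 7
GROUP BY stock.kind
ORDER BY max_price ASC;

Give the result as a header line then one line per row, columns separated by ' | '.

== RESULT ==
stock.kind | max_price
red | 60

Derivation:
After JOIN stock (7 rows):
cities.amt | cities.price | stock.kind | stock.dept | stock.amt | stock.city
3 | 1 | green | fin | 3 | MIA
3 | 1 | green | ops | 3 | SF
3 | 1 | gray | mkt | 3 | DEN
90 | 60 | red | hr | 90 | SF
3 | 8 | green | fin | 3 | MIA
3 | 8 | green | ops | 3 | SF
3 | 8 | gray | mkt | 3 | DEN
After WHERE (1 rows):
cities.amt | cities.price | stock.kind | stock.dept | stock.amt | stock.city
90 | 60 | red | hr | 90 | SF
After GROUP BY (1 rows):
stock.kind | max_price
red | 60
After ORDER BY (1 rows):
stock.kind | max_price
red | 60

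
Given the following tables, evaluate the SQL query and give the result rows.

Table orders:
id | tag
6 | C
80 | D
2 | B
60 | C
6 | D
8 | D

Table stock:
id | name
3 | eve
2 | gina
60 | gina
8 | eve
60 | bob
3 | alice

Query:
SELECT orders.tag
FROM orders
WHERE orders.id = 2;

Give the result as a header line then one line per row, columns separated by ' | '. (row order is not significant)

After WHERE (1 rows):
orders.id | orders.tag
2 | B
After SELECT (1 rows):
orders.tag
B

== RESULT ==
orders.tag
B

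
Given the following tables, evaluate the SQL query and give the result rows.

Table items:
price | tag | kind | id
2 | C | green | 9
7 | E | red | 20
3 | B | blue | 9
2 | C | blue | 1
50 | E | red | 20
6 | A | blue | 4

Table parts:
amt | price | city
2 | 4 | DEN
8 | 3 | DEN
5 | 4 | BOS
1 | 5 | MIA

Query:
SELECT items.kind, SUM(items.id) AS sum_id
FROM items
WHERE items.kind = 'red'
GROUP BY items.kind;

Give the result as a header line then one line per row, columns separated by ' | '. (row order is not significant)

== RESULT ==
items.kind | sum_id
red | 40

Derivation:
After WHERE (2 rows):
items.price | items.tag | items.kind | items.id
7 | E | red | 20
50 | E | red | 20
After GROUP BY (1 rows):
items.kind | sum_id
red | 40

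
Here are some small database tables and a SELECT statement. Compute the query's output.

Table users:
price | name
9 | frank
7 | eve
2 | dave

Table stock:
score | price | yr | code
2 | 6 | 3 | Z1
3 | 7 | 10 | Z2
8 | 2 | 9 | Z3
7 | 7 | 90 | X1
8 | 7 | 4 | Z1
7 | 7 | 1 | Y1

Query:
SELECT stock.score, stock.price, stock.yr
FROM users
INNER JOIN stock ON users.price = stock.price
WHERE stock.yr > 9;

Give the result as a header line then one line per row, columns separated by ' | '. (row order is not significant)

After JOIN stock (5 rows):
users.price | users.name | stock.score | stock.price | stock.yr | stock.code
7 | eve | 3 | 7 | 10 | Z2
7 | eve | 7 | 7 | 90 | X1
7 | eve | 8 | 7 | 4 | Z1
7 | eve | 7 | 7 | 1 | Y1
2 | dave | 8 | 2 | 9 | Z3
After WHERE (2 rows):
users.price | users.name | stock.score | stock.price | stock.yr | stock.code
7 | eve | 3 | 7 | 10 | Z2
7 | eve | 7 | 7 | 90 | X1
After SELECT (2 rows):
stock.score | stock.price | stock.yr
3 | 7 | 10
7 | 7 | 90

== RESULT ==
stock.score | stock.price | stock.yr
3 | 7 | 10
7 | 7 | 90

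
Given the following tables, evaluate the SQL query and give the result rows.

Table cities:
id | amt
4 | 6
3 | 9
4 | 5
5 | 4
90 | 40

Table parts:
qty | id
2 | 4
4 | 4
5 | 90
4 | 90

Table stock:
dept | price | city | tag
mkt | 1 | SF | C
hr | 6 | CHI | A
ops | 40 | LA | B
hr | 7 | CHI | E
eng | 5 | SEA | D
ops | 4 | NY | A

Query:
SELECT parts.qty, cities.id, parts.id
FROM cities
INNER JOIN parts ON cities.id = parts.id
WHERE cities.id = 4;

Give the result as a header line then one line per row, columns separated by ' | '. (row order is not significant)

== RESULT ==
parts.qty | cities.id | parts.id
2 | 4 | 4
4 | 4 | 4
2 | 4 | 4
4 | 4 | 4

Derivation:
After JOIN parts (6 rows):
cities.id | cities.amt | parts.qty | parts.id
4 | 6 | 2 | 4
4 | 6 | 4 | 4
4 | 5 | 2 | 4
4 | 5 | 4 | 4
90 | 40 | 5 | 90
90 | 40 | 4 | 90
After WHERE (4 rows):
cities.id | cities.amt | parts.qty | parts.id
4 | 6 | 2 | 4
4 | 6 | 4 | 4
4 | 5 | 2 | 4
4 | 5 | 4 | 4
After SELECT (4 rows):
parts.qty | cities.id | parts.id
2 | 4 | 4
4 | 4 | 4
2 | 4 | 4
4 | 4 | 4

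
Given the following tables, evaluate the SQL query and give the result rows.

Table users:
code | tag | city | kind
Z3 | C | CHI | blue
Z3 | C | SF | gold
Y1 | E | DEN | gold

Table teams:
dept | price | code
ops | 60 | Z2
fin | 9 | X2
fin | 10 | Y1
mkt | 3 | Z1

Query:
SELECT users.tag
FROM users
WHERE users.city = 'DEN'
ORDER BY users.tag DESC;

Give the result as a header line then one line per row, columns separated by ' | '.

== RESULT ==
users.tag
E

Derivation:
After WHERE (1 rows):
users.code | users.tag | users.city | users.kind
Y1 | E | DEN | gold
After SELECT (1 rows):
users.tag
E
After ORDER BY (1 rows):
users.tag
E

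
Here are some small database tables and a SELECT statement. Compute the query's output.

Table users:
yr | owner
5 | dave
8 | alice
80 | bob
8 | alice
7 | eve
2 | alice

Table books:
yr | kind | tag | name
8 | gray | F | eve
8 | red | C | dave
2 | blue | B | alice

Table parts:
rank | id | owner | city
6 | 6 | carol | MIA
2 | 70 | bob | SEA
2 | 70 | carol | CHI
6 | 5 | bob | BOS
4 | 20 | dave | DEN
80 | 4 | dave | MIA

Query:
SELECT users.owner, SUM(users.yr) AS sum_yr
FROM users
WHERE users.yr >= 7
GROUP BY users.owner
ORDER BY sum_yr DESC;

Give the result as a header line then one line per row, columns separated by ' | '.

== RESULT ==
users.owner | sum_yr
bob | 80
alice | 16
eve | 7

Derivation:
After WHERE (4 rows):
users.yr | users.owner
8 | alice
80 | bob
8 | alice
7 | eve
After GROUP BY (3 rows):
users.owner | sum_yr
alice | 16
bob | 80
eve | 7
After ORDER BY (3 rows):
users.owner | sum_yr
bob | 80
alice | 16
eve | 7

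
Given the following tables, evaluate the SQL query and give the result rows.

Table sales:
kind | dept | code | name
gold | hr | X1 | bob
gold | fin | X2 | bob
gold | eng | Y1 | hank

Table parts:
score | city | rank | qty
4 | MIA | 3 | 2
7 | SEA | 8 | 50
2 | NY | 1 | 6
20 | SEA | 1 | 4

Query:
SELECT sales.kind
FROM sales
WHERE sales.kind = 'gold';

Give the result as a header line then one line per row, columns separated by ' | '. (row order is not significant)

== RESULT ==
sales.kind
gold
gold
gold

Derivation:
After WHERE (3 rows):
sales.kind | sales.dept | sales.code | sales.name
gold | hr | X1 | bob
gold | fin | X2 | bob
gold | eng | Y1 | hank
After SELECT (3 rows):
sales.kind
gold
gold
gold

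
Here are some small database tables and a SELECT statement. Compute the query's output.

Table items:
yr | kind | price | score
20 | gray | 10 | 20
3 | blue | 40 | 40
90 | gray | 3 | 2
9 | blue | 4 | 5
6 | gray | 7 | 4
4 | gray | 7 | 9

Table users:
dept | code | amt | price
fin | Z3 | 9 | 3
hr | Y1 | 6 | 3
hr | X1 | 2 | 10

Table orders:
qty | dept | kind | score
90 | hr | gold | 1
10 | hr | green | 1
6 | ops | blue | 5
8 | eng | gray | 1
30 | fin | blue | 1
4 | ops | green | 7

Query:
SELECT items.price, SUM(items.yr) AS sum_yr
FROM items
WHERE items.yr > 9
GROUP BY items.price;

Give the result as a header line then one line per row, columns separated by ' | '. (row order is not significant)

== RESULT ==
items.price | sum_yr
10 | 20
3 | 90

Derivation:
After WHERE (2 rows):
items.yr | items.kind | items.price | items.score
20 | gray | 10 | 20
90 | gray | 3 | 2
After GROUP BY (2 rows):
items.price | sum_yr
10 | 20
3 | 90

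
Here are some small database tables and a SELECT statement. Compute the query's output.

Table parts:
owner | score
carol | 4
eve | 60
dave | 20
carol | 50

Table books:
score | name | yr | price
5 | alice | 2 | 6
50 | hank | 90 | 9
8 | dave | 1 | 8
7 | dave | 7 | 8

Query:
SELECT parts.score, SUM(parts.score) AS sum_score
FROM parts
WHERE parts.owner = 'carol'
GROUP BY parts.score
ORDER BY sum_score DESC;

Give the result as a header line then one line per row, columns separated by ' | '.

After WHERE (2 rows):
parts.owner | parts.score
carol | 4
carol | 50
After GROUP BY (2 rows):
parts.score | sum_score
4 | 4
50 | 50
After ORDER BY (2 rows):
parts.score | sum_score
50 | 50
4 | 4

== RESULT ==
parts.score | sum_score
50 | 50
4 | 4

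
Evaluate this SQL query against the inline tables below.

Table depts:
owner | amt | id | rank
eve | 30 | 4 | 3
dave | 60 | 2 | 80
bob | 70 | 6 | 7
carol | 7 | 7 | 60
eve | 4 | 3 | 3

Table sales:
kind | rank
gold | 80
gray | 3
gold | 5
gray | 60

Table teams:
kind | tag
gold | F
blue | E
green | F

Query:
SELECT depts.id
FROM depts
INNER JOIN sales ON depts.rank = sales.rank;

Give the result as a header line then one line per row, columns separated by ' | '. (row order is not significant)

== RESULT ==
depts.id
4
2
7
3

Derivation:
After JOIN sales (4 rows):
depts.owner | depts.amt | depts.id | depts.rank | sales.kind | sales.rank
eve | 30 | 4 | 3 | gray | 3
dave | 60 | 2 | 80 | gold | 80
carol | 7 | 7 | 60 | gray | 60
eve | 4 | 3 | 3 | gray | 3
After SELECT (4 rows):
depts.id
4
2
7
3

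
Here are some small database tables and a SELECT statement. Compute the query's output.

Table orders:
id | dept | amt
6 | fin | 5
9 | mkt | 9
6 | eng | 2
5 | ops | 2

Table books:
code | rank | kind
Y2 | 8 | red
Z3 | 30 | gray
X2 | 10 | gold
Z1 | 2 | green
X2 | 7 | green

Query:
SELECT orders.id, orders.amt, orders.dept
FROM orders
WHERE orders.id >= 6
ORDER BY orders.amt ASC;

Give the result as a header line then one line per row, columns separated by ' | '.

== RESULT ==
orders.id | orders.amt | orders.dept
6 | 2 | eng
6 | 5 | fin
9 | 9 | mkt

Derivation:
After WHERE (3 rows):
orders.id | orders.dept | orders.amt
6 | fin | 5
9 | mkt | 9
6 | eng | 2
After SELECT (3 rows):
orders.id | orders.amt | orders.dept
6 | 5 | fin
9 | 9 | mkt
6 | 2 | eng
After ORDER BY (3 rows):
orders.id | orders.amt | orders.dept
6 | 2 | eng
6 | 5 | fin
9 | 9 | mkt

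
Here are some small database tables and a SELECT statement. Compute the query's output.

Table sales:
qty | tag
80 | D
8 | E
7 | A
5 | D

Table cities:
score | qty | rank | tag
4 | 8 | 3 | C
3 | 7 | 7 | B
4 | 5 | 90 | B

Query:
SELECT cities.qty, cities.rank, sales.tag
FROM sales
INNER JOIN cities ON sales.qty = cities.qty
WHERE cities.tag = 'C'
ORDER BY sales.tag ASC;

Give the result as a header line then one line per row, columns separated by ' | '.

After JOIN cities (3 rows):
sales.qty | sales.tag | cities.score | cities.qty | cities.rank | cities.tag
8 | E | 4 | 8 | 3 | C
7 | A | 3 | 7 | 7 | B
5 | D | 4 | 5 | 90 | B
After WHERE (1 rows):
sales.qty | sales.tag | cities.score | cities.qty | cities.rank | cities.tag
8 | E | 4 | 8 | 3 | C
After SELECT (1 rows):
cities.qty | cities.rank | sales.tag
8 | 3 | E
After ORDER BY (1 rows):
cities.qty | cities.rank | sales.tag
8 | 3 | E

== RESULT ==
cities.qty | cities.rank | sales.tag
8 | 3 | E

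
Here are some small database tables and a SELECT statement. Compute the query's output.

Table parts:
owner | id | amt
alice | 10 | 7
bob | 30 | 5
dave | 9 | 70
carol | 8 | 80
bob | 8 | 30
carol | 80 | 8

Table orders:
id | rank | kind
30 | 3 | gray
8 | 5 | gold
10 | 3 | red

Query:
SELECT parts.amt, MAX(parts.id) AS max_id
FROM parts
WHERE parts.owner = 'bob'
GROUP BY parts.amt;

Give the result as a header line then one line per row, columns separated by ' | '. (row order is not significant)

After WHERE (2 rows):
parts.owner | parts.id | parts.amt
bob | 30 | 5
bob | 8 | 30
After GROUP BY (2 rows):
parts.amt | max_id
5 | 30
30 | 8

== RESULT ==
parts.amt | max_id
5 | 30
30 | 8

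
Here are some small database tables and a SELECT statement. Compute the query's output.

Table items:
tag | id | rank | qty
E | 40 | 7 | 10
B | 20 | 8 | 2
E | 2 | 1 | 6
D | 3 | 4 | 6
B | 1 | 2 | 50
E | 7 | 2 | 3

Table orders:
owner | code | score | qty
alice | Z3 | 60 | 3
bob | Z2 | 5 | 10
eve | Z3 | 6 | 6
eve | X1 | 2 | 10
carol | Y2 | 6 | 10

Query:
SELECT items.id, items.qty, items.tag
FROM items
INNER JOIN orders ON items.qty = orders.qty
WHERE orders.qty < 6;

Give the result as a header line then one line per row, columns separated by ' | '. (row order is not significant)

After JOIN orders (6 rows):
items.tag | items.id | items.rank | items.qty | orders.owner | orders.code | orders.score | orders.qty
E | 40 | 7 | 10 | bob | Z2 | 5 | 10
E | 40 | 7 | 10 | eve | X1 | 2 | 10
E | 40 | 7 | 10 | carol | Y2 | 6 | 10
E | 2 | 1 | 6 | eve | Z3 | 6 | 6
D | 3 | 4 | 6 | eve | Z3 | 6 | 6
E | 7 | 2 | 3 | alice | Z3 | 60 | 3
After WHERE (1 rows):
items.tag | items.id | items.rank | items.qty | orders.owner | orders.code | orders.score | orders.qty
E | 7 | 2 | 3 | alice | Z3 | 60 | 3
After SELECT (1 rows):
items.id | items.qty | items.tag
7 | 3 | E

== RESULT ==
items.id | items.qty | items.tag
7 | 3 | E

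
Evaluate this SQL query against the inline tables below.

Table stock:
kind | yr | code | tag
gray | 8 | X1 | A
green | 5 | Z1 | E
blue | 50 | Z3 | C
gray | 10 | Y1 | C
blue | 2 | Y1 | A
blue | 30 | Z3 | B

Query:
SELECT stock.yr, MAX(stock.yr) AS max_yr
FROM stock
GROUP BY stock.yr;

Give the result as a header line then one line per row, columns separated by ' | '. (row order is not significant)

== RESULT ==
stock.yr | max_yr
8 | 8
5 | 5
50 | 50
10 | 10
2 | 2
30 | 30

Derivation:
After GROUP BY (6 rows):
stock.yr | max_yr
8 | 8
5 | 5
50 | 50
10 | 10
2 | 2
30 | 30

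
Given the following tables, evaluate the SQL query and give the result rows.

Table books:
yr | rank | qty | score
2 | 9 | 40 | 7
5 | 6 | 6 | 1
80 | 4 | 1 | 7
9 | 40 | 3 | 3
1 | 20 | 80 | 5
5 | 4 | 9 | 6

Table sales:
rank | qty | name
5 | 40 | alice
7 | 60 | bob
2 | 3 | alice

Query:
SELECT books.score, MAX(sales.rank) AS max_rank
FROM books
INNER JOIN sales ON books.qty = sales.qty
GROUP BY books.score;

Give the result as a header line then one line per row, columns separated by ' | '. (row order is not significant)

After JOIN sales (2 rows):
books.yr | books.rank | books.qty | books.score | sales.rank | sales.qty | sales.name
2 | 9 | 40 | 7 | 5 | 40 | alice
9 | 40 | 3 | 3 | 2 | 3 | alice
After GROUP BY (2 rows):
books.score | max_rank
7 | 5
3 | 2

== RESULT ==
books.score | max_rank
7 | 5
3 | 2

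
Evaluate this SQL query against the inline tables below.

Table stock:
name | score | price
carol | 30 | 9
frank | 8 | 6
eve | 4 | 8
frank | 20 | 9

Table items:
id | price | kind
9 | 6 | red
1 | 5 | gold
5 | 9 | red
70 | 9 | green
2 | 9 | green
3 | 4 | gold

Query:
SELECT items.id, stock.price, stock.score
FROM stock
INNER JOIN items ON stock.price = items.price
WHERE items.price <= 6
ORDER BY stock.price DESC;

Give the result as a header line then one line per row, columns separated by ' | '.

After JOIN items (7 rows):
stock.name | stock.score | stock.price | items.id | items.price | items.kind
carol | 30 | 9 | 5 | 9 | red
carol | 30 | 9 | 70 | 9 | green
carol | 30 | 9 | 2 | 9 | green
frank | 8 | 6 | 9 | 6 | red
frank | 20 | 9 | 5 | 9 | red
frank | 20 | 9 | 70 | 9 | green
frank | 20 | 9 | 2 | 9 | green
After WHERE (1 rows):
stock.name | stock.score | stock.price | items.id | items.price | items.kind
frank | 8 | 6 | 9 | 6 | red
After SELECT (1 rows):
items.id | stock.price | stock.score
9 | 6 | 8
After ORDER BY (1 rows):
items.id | stock.price | stock.score
9 | 6 | 8

== RESULT ==
items.id | stock.price | stock.score
9 | 6 | 8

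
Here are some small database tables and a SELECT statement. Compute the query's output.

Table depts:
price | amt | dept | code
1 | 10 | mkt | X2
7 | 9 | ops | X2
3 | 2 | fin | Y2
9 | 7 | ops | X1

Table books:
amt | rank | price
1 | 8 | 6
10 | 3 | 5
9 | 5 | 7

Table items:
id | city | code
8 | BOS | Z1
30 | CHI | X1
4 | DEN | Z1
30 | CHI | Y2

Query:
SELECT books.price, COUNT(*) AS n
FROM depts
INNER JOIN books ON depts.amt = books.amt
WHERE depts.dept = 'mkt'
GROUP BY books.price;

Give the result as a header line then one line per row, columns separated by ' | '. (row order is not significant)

== RESULT ==
books.price | n
5 | 1

Derivation:
After JOIN books (2 rows):
depts.price | depts.amt | depts.dept | depts.code | books.amt | books.rank | books.price
1 | 10 | mkt | X2 | 10 | 3 | 5
7 | 9 | ops | X2 | 9 | 5 | 7
After WHERE (1 rows):
depts.price | depts.amt | depts.dept | depts.code | books.amt | books.rank | books.price
1 | 10 | mkt | X2 | 10 | 3 | 5
After GROUP BY (1 rows):
books.price | n
5 | 1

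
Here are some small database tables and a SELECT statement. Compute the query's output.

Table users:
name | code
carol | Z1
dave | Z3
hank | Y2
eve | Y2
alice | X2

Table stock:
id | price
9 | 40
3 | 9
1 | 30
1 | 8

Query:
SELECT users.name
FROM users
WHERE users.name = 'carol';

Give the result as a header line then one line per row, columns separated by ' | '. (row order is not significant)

After WHERE (1 rows):
users.name | users.code
carol | Z1
After SELECT (1 rows):
users.name
carol

== RESULT ==
users.name
carol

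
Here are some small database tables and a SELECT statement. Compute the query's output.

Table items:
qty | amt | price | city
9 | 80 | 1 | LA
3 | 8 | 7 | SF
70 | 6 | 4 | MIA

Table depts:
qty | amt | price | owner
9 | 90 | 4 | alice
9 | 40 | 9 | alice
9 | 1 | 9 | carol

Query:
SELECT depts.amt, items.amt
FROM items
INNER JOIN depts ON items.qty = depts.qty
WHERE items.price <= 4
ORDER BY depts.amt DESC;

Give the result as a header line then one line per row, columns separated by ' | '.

After JOIN depts (3 rows):
items.qty | items.amt | items.price | items.city | depts.qty | depts.amt | depts.price | depts.owner
9 | 80 | 1 | LA | 9 | 90 | 4 | alice
9 | 80 | 1 | LA | 9 | 40 | 9 | alice
9 | 80 | 1 | LA | 9 | 1 | 9 | carol
After WHERE (3 rows):
items.qty | items.amt | items.price | items.city | depts.qty | depts.amt | depts.price | depts.owner
9 | 80 | 1 | LA | 9 | 90 | 4 | alice
9 | 80 | 1 | LA | 9 | 40 | 9 | alice
9 | 80 | 1 | LA | 9 | 1 | 9 | carol
After SELECT (3 rows):
depts.amt | items.amt
90 | 80
40 | 80
1 | 80
After ORDER BY (3 rows):
depts.amt | items.amt
90 | 80
40 | 80
1 | 80

== RESULT ==
depts.amt | items.amt
90 | 80
40 | 80
1 | 80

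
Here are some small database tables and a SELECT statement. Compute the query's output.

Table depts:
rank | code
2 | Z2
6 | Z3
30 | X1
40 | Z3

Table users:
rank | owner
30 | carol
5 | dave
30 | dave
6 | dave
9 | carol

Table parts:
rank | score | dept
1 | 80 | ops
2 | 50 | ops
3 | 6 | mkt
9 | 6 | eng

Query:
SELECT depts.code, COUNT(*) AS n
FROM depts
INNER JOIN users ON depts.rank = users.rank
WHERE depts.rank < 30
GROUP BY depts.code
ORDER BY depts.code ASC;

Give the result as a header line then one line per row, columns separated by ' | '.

After JOIN users (3 rows):
depts.rank | depts.code | users.rank | users.owner
6 | Z3 | 6 | dave
30 | X1 | 30 | carol
30 | X1 | 30 | dave
After WHERE (1 rows):
depts.rank | depts.code | users.rank | users.owner
6 | Z3 | 6 | dave
After GROUP BY (1 rows):
depts.code | n
Z3 | 1
After ORDER BY (1 rows):
depts.code | n
Z3 | 1

== RESULT ==
depts.code | n
Z3 | 1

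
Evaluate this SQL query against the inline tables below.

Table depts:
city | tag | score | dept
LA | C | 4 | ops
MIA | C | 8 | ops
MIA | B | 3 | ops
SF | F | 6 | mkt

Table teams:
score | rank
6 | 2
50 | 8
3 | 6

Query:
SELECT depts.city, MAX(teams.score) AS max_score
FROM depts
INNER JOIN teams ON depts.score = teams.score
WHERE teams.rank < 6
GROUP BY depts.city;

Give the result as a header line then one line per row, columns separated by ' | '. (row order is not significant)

After JOIN teams (2 rows):
depts.city | depts.tag | depts.score | depts.dept | teams.score | teams.rank
MIA | B | 3 | ops | 3 | 6
SF | F | 6 | mkt | 6 | 2
After WHERE (1 rows):
depts.city | depts.tag | depts.score | depts.dept | teams.score | teams.rank
SF | F | 6 | mkt | 6 | 2
After GROUP BY (1 rows):
depts.city | max_score
SF | 6

== RESULT ==
depts.city | max_score
SF | 6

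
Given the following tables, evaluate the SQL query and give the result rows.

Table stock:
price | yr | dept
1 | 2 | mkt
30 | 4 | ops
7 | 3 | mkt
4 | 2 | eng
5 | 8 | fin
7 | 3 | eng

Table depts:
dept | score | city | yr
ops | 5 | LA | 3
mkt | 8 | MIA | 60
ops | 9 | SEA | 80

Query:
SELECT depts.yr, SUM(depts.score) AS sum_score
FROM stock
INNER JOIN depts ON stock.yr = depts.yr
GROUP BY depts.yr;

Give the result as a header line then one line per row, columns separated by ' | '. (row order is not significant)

== RESULT ==
depts.yr | sum_score
3 | 10

Derivation:
After JOIN depts (2 rows):
stock.price | stock.yr | stock.dept | depts.dept | depts.score | depts.city | depts.yr
7 | 3 | mkt | ops | 5 | LA | 3
7 | 3 | eng | ops | 5 | LA | 3
After GROUP BY (1 rows):
depts.yr | sum_score
3 | 10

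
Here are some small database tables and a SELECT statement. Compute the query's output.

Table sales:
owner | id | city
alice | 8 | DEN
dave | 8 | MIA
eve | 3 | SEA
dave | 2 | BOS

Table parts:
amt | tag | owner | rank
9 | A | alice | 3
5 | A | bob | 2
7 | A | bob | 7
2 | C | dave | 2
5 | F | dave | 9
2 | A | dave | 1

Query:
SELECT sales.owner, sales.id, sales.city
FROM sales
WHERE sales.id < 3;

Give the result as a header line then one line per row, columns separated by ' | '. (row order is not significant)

== RESULT ==
sales.owner | sales.id | sales.city
dave | 2 | BOS

Derivation:
After WHERE (1 rows):
sales.owner | sales.id | sales.city
dave | 2 | BOS
After SELECT (1 rows):
sales.owner | sales.id | sales.city
dave | 2 | BOS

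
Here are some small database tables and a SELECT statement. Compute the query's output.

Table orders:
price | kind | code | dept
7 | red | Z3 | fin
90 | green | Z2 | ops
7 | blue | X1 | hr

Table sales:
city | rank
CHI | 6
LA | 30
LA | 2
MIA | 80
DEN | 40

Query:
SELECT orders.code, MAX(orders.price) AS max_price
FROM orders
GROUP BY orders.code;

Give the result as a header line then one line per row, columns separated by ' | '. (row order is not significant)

After GROUP BY (3 rows):
orders.code | max_price
Z3 | 7
Z2 | 90
X1 | 7

== RESULT ==
orders.code | max_price
Z3 | 7
Z2 | 90
X1 | 7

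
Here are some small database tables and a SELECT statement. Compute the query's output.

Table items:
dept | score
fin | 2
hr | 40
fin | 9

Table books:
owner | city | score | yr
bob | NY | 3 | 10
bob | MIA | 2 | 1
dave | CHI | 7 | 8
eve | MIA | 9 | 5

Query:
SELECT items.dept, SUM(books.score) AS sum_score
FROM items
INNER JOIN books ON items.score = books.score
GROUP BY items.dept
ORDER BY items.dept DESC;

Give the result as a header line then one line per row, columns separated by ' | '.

After JOIN books (2 rows):
items.dept | items.score | books.owner | books.city | books.score | books.yr
fin | 2 | bob | MIA | 2 | 1
fin | 9 | eve | MIA | 9 | 5
After GROUP BY (1 rows):
items.dept | sum_score
fin | 11
After ORDER BY (1 rows):
items.dept | sum_score
fin | 11

== RESULT ==
items.dept | sum_score
fin | 11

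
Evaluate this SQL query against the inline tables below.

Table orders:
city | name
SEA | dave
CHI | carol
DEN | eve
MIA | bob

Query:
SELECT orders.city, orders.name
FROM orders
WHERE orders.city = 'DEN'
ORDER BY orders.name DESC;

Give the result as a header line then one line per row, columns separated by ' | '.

== RESULT ==
orders.city | orders.name
DEN | eve

Derivation:
After WHERE (1 rows):
orders.city | orders.name
DEN | eve
After SELECT (1 rows):
orders.city | orders.name
DEN | eve
After ORDER BY (1 rows):
orders.city | orders.name
DEN | eve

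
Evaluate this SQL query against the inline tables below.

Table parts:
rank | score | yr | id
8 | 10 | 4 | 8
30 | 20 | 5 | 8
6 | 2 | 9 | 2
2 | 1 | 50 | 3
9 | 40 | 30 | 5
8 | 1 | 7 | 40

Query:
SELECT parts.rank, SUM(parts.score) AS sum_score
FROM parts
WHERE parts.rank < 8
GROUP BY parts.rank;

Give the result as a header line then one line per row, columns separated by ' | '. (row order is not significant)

After WHERE (2 rows):
parts.rank | parts.score | parts.yr | parts.id
6 | 2 | 9 | 2
2 | 1 | 50 | 3
After GROUP BY (2 rows):
parts.rank | sum_score
6 | 2
2 | 1

== RESULT ==
parts.rank | sum_score
6 | 2
2 | 1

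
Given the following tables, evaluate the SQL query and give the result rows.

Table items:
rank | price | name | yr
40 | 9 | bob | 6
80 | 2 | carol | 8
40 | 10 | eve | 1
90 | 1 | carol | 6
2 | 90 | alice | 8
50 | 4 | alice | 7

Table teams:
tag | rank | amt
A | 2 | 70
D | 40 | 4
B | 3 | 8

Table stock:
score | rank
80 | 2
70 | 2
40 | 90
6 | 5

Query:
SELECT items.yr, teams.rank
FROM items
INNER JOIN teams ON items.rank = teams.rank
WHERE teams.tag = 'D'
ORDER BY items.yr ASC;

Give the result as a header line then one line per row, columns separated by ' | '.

After JOIN teams (3 rows):
items.rank | items.price | items.name | items.yr | teams.tag | teams.rank | teams.amt
40 | 9 | bob | 6 | D | 40 | 4
40 | 10 | eve | 1 | D | 40 | 4
2 | 90 | alice | 8 | A | 2 | 70
After WHERE (2 rows):
items.rank | items.price | items.name | items.yr | teams.tag | teams.rank | teams.amt
40 | 9 | bob | 6 | D | 40 | 4
40 | 10 | eve | 1 | D | 40 | 4
After SELECT (2 rows):
items.yr | teams.rank
6 | 40
1 | 40
After ORDER BY (2 rows):
items.yr | teams.rank
1 | 40
6 | 40

== RESULT ==
items.yr | teams.rank
1 | 40
6 | 40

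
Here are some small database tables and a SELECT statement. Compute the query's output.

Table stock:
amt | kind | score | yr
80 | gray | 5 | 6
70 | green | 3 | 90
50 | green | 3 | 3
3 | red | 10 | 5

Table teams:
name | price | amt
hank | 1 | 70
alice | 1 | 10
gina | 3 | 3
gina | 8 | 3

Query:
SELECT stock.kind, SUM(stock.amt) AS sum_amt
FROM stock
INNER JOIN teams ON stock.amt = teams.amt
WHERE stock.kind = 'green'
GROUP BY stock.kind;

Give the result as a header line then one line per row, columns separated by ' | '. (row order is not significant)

After JOIN teams (3 rows):
stock.amt | stock.kind | stock.score | stock.yr | teams.name | teams.price | teams.amt
70 | green | 3 | 90 | hank | 1 | 70
3 | red | 10 | 5 | gina | 3 | 3
3 | red | 10 | 5 | gina | 8 | 3
After WHERE (1 rows):
stock.amt | stock.kind | stock.score | stock.yr | teams.name | teams.price | teams.amt
70 | green | 3 | 90 | hank | 1 | 70
After GROUP BY (1 rows):
stock.kind | sum_amt
green | 70

== RESULT ==
stock.kind | sum_amt
green | 70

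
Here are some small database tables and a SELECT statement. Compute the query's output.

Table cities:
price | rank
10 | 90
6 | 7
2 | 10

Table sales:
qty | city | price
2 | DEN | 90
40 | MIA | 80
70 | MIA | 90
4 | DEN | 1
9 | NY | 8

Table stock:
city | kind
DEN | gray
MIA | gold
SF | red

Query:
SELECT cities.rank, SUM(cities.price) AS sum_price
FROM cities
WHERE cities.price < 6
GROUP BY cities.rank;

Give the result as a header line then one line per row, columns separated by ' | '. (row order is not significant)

After WHERE (1 rows):
cities.price | cities.rank
2 | 10
After GROUP BY (1 rows):
cities.rank | sum_price
10 | 2

== RESULT ==
cities.rank | sum_price
10 | 2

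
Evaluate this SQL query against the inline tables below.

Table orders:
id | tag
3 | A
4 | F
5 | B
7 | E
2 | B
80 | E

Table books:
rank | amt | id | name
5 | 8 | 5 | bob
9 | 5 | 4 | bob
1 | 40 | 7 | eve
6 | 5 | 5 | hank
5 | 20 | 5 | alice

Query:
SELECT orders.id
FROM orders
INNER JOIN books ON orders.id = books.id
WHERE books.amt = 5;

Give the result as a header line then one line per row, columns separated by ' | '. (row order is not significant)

After JOIN books (5 rows):
orders.id | orders.tag | books.rank | books.amt | books.id | books.name
4 | F | 9 | 5 | 4 | bob
5 | B | 5 | 8 | 5 | bob
5 | B | 6 | 5 | 5 | hank
5 | B | 5 | 20 | 5 | alice
7 | E | 1 | 40 | 7 | eve
After WHERE (2 rows):
orders.id | orders.tag | books.rank | books.amt | books.id | books.name
4 | F | 9 | 5 | 4 | bob
5 | B | 6 | 5 | 5 | hank
After SELECT (2 rows):
orders.id
4
5

== RESULT ==
orders.id
4
5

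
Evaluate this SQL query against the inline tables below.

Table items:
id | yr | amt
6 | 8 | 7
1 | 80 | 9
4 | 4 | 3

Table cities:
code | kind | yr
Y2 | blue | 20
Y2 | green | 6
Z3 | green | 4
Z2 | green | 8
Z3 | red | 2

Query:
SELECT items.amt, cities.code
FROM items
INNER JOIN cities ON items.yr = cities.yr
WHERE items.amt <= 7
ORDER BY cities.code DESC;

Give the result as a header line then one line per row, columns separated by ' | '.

== RESULT ==
items.amt | cities.code
3 | Z3
7 | Z2

Derivation:
After JOIN cities (2 rows):
items.id | items.yr | items.amt | cities.code | cities.kind | cities.yr
6 | 8 | 7 | Z2 | green | 8
4 | 4 | 3 | Z3 | green | 4
After WHERE (2 rows):
items.id | items.yr | items.amt | cities.code | cities.kind | cities.yr
6 | 8 | 7 | Z2 | green | 8
4 | 4 | 3 | Z3 | green | 4
After SELECT (2 rows):
items.amt | cities.code
7 | Z2
3 | Z3
After ORDER BY (2 rows):
items.amt | cities.code
3 | Z3
7 | Z2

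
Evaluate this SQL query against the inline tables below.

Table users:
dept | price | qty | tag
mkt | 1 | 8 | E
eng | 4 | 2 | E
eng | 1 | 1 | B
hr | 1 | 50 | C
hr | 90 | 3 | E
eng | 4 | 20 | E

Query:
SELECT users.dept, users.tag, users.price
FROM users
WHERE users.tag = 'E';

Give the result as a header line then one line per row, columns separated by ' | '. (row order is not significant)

== RESULT ==
users.dept | users.tag | users.price
mkt | E | 1
eng | E | 4
hr | E | 90
eng | E | 4

Derivation:
After WHERE (4 rows):
users.dept | users.price | users.qty | users.tag
mkt | 1 | 8 | E
eng | 4 | 2 | E
hr | 90 | 3 | E
eng | 4 | 20 | E
After SELECT (4 rows):
users.dept | users.tag | users.price
mkt | E | 1
eng | E | 4
hr | E | 90
eng | E | 4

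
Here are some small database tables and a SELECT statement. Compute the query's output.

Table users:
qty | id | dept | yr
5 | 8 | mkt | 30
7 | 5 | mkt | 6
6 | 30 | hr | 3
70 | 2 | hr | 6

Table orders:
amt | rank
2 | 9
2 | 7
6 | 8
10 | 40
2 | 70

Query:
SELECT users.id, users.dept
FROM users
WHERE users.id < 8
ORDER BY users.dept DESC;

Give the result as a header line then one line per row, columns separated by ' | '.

== RESULT ==
users.id | users.dept
5 | mkt
2 | hr

Derivation:
After WHERE (2 rows):
users.qty | users.id | users.dept | users.yr
7 | 5 | mkt | 6
70 | 2 | hr | 6
After SELECT (2 rows):
users.id | users.dept
5 | mkt
2 | hr
After ORDER BY (2 rows):
users.id | users.dept
5 | mkt
2 | hr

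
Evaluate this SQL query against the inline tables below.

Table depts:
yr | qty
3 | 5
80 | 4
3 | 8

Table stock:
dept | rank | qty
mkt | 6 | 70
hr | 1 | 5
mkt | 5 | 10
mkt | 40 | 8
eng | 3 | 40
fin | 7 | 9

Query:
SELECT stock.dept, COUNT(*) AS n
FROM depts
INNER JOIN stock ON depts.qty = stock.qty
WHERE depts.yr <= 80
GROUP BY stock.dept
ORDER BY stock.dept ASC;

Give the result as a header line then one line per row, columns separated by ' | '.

After JOIN stock (2 rows):
depts.yr | depts.qty | stock.dept | stock.rank | stock.qty
3 | 5 | hr | 1 | 5
3 | 8 | mkt | 40 | 8
After WHERE (2 rows):
depts.yr | depts.qty | stock.dept | stock.rank | stock.qty
3 | 5 | hr | 1 | 5
3 | 8 | mkt | 40 | 8
After GROUP BY (2 rows):
stock.dept | n
hr | 1
mkt | 1
After ORDER BY (2 rows):
stock.dept | n
hr | 1
mkt | 1

== RESULT ==
stock.dept | n
hr | 1
mkt | 1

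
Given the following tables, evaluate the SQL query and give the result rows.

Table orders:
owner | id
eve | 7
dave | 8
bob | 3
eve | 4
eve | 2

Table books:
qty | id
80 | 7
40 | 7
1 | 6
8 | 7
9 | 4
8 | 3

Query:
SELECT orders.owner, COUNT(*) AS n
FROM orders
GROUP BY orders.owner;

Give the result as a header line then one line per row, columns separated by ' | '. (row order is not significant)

After GROUP BY (3 rows):
orders.owner | n
eve | 3
dave | 1
bob | 1

== RESULT ==
orders.owner | n
eve | 3
dave | 1
bob | 1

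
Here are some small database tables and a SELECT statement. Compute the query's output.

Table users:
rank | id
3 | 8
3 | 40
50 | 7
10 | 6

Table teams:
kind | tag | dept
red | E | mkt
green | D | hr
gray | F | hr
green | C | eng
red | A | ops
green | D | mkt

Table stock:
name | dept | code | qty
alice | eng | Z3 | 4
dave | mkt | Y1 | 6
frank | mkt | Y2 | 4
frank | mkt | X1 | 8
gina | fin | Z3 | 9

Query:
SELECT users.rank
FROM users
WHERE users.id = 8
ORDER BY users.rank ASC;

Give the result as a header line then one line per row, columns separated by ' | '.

After WHERE (1 rows):
users.rank | users.id
3 | 8
After SELECT (1 rows):
users.rank
3
After ORDER BY (1 rows):
users.rank
3

== RESULT ==
users.rank
3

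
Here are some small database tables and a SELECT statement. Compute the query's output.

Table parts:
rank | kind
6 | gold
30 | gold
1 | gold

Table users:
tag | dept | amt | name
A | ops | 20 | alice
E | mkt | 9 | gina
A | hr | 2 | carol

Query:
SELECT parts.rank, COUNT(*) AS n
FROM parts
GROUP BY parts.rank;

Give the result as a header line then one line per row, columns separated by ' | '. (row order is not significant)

== RESULT ==
parts.rank | n
6 | 1
30 | 1
1 | 1

Derivation:
After GROUP BY (3 rows):
parts.rank | n
6 | 1
30 | 1
1 | 1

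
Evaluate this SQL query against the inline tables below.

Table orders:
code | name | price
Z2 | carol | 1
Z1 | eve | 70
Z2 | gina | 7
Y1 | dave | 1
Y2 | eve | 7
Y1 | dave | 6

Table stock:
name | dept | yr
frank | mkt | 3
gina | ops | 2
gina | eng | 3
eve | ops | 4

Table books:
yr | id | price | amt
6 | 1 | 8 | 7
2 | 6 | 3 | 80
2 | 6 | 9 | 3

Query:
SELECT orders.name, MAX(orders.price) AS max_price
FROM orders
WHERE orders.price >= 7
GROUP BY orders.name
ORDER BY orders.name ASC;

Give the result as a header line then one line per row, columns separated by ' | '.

After WHERE (3 rows):
orders.code | orders.name | orders.price
Z1 | eve | 70
Z2 | gina | 7
Y2 | eve | 7
After GROUP BY (2 rows):
orders.name | max_price
eve | 70
gina | 7
After ORDER BY (2 rows):
orders.name | max_price
eve | 70
gina | 7

== RESULT ==
orders.name | max_price
eve | 70
gina | 7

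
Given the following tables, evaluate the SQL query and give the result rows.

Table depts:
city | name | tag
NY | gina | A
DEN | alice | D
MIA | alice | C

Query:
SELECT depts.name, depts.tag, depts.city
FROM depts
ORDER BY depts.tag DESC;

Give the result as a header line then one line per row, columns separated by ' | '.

After SELECT (3 rows):
depts.name | depts.tag | depts.city
gina | A | NY
alice | D | DEN
alice | C | MIA
After ORDER BY (3 rows):
depts.name | depts.tag | depts.city
alice | D | DEN
alice | C | MIA
gina | A | NY

== RESULT ==
depts.name | depts.tag | depts.city
alice | D | DEN
alice | C | MIA
gina | A | NY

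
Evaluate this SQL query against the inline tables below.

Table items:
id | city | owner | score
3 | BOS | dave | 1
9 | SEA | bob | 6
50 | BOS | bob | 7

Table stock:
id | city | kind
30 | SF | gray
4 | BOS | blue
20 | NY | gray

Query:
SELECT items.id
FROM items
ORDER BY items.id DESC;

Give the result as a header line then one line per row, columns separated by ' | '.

== RESULT ==
items.id
50
9
3

Derivation:
After SELECT (3 rows):
items.id
3
9
50
After ORDER BY (3 rows):
items.id
50
9
3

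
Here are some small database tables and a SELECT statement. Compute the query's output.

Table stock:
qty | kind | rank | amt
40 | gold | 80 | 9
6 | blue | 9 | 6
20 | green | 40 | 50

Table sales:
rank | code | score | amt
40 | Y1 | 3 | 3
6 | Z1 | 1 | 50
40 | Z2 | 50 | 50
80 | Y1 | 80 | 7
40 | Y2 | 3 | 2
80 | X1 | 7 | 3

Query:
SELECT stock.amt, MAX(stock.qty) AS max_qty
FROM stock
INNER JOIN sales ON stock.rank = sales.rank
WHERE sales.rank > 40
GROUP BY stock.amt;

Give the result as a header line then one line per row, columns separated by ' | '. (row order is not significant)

After JOIN sales (5 rows):
stock.qty | stock.kind | stock.rank | stock.amt | sales.rank | sales.code | sales.score | sales.amt
40 | gold | 80 | 9 | 80 | Y1 | 80 | 7
40 | gold | 80 | 9 | 80 | X1 | 7 | 3
20 | green | 40 | 50 | 40 | Y1 | 3 | 3
20 | green | 40 | 50 | 40 | Z2 | 50 | 50
20 | green | 40 | 50 | 40 | Y2 | 3 | 2
After WHERE (2 rows):
stock.qty | stock.kind | stock.rank | stock.amt | sales.rank | sales.code | sales.score | sales.amt
40 | gold | 80 | 9 | 80 | Y1 | 80 | 7
40 | gold | 80 | 9 | 80 | X1 | 7 | 3
After GROUP BY (1 rows):
stock.amt | max_qty
9 | 40

== RESULT ==
stock.amt | max_qty
9 | 40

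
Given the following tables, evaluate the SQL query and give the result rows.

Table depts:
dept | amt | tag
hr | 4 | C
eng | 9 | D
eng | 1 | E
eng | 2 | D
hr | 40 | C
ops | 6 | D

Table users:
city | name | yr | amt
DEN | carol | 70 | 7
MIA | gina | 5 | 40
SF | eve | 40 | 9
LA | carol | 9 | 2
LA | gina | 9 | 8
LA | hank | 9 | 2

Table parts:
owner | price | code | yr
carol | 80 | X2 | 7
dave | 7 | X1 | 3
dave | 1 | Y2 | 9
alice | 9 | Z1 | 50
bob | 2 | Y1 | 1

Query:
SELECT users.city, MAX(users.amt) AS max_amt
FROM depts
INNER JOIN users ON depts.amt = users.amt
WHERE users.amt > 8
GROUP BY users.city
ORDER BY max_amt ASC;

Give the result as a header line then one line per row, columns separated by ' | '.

After JOIN users (4 rows):
depts.dept | depts.amt | depts.tag | users.city | users.name | users.yr | users.amt
eng | 9 | D | SF | eve | 40 | 9
eng | 2 | D | LA | carol | 9 | 2
eng | 2 | D | LA | hank | 9 | 2
hr | 40 | C | MIA | gina | 5 | 40
After WHERE (2 rows):
depts.dept | depts.amt | depts.tag | users.city | users.name | users.yr | users.amt
eng | 9 | D | SF | eve | 40 | 9
hr | 40 | C | MIA | gina | 5 | 40
After GROUP BY (2 rows):
users.city | max_amt
SF | 9
MIA | 40
After ORDER BY (2 rows):
users.city | max_amt
SF | 9
MIA | 40

== RESULT ==
users.city | max_amt
SF | 9
MIA | 40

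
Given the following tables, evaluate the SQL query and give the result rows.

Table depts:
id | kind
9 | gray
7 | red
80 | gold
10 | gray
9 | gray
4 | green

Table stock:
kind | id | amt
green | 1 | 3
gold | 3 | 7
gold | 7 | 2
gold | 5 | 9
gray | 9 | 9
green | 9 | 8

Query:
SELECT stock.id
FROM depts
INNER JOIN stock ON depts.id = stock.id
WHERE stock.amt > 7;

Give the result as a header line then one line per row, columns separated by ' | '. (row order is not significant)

After JOIN stock (5 rows):
depts.id | depts.kind | stock.kind | stock.id | stock.amt
9 | gray | gray | 9 | 9
9 | gray | green | 9 | 8
7 | red | gold | 7 | 2
9 | gray | gray | 9 | 9
9 | gray | green | 9 | 8
After WHERE (4 rows):
depts.id | depts.kind | stock.kind | stock.id | stock.amt
9 | gray | gray | 9 | 9
9 | gray | green | 9 | 8
9 | gray | gray | 9 | 9
9 | gray | green | 9 | 8
After SELECT (4 rows):
stock.id
9
9
9
9

== RESULT ==
stock.id
9
9
9
9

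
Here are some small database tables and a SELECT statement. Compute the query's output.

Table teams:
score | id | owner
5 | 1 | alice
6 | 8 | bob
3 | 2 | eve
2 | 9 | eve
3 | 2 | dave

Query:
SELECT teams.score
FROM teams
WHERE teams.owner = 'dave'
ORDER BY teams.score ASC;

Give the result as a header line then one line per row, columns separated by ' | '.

After WHERE (1 rows):
teams.score | teams.id | teams.owner
3 | 2 | dave
After SELECT (1 rows):
teams.score
3
After ORDER BY (1 rows):
teams.score
3

== RESULT ==
teams.score
3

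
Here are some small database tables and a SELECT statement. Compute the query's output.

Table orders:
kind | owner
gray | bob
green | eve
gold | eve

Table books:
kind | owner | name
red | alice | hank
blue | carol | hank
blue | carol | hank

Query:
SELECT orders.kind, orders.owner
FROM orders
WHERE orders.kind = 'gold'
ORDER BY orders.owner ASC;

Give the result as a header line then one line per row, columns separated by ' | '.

After WHERE (1 rows):
orders.kind | orders.owner
gold | eve
After SELECT (1 rows):
orders.kind | orders.owner
gold | eve
After ORDER BY (1 rows):
orders.kind | orders.owner
gold | eve

== RESULT ==
orders.kind | orders.owner
gold | eve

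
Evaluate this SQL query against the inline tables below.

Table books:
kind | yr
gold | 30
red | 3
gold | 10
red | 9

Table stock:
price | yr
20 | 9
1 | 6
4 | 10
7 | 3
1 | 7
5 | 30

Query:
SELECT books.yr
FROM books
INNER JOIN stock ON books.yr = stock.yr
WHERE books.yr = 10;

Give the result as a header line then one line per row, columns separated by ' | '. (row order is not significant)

After JOIN stock (4 rows):
books.kind | books.yr | stock.price | stock.yr
gold | 30 | 5 | 30
red | 3 | 7 | 3
gold | 10 | 4 | 10
red | 9 | 20 | 9
After WHERE (1 rows):
books.kind | books.yr | stock.price | stock.yr
gold | 10 | 4 | 10
After SELECT (1 rows):
books.yr
10

== RESULT ==
books.yr
10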